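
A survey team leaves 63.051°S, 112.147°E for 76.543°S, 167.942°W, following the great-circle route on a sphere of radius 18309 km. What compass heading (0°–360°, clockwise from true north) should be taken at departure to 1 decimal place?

Δλ = 79.911° = 1.3947 rad.
y = sin Δλ · cos φ₂ = (0.9845)(0.2327) = 0.2291
x = cos φ₁ sin φ₂ − sin φ₁ cos φ₂ cos Δλ = (0.4532)(-0.9725) − (-0.8914)(0.2327)(0.1752) = -0.4044
θ = atan2(y, x) = 150.47°, so the bearing is 150.5°.

150.5°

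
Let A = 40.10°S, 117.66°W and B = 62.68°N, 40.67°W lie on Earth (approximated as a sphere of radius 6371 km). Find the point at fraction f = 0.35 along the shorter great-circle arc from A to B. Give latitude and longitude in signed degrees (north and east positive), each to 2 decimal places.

-2.42°, -97.59°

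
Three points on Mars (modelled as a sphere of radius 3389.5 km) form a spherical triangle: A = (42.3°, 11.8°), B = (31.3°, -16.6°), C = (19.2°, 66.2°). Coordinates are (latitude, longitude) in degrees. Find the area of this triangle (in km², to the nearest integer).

1185552 km²

Side lengths (central angles): a = 1.2953, b = 0.8919, c = 0.4381 rad; semiperimeter s = 1.3127.
By l'Huilier's theorem, tan(E/4) = √[tan(s/2) tan((s−a)/2) tan((s−b)/2) tan((s−c)/2)], giving spherical excess E = 0.1032 rad.
Area = E·R² = 0.1032 × (3389.5)² ≈ 1185552 km².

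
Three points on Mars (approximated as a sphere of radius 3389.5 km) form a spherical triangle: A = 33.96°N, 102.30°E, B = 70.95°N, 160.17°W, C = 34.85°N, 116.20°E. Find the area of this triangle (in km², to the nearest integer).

Side lengths (central angles): a = 0.9645, b = 0.2006, c = 1.0558 rad; semiperimeter s = 1.1104.
By l'Huilier's theorem, tan(E/4) = √[tan(s/2) tan((s−a)/2) tan((s−b)/2) tan((s−c)/2)], giving spherical excess E = 0.0985 rad.
Area = E·R² = 0.0985 × (3389.5)² ≈ 1131222 km².

1131222 km²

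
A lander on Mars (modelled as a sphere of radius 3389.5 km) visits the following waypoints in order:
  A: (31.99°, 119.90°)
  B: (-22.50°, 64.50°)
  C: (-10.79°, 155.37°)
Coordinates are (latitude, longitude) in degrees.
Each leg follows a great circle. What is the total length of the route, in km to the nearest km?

Leg A→B: central angle 1.3261 rad, distance 4495.0 km.
Leg B→C: central angle 1.5129 rad, distance 5128.0 km.
Total: 4495.0 + 5128.0 ≈ 9623 km.

9623 km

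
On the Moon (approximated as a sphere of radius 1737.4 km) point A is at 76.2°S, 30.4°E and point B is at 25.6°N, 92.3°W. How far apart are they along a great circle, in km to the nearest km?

3712 km

With latitudes φ₁ = -76.200°, φ₂ = 25.600° and longitude difference Δλ = -122.700°:
cos c = sin φ₁ sin φ₂ + cos φ₁ cos φ₂ cos Δλ = (-0.9711)(0.4321) + (0.2385)(0.9018)(-0.5402) = -0.53583,
so c = arccos(-0.53583) = 2.13628 rad.
Distance = R·c = 1737.4 × 2.1363 ≈ 3712 km.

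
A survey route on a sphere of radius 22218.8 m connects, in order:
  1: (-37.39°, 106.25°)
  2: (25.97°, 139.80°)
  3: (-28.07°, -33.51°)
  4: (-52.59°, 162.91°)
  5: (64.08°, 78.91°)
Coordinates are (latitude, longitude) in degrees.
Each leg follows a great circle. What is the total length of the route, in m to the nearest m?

184546 m

Leg 1→2: central angle 1.2351 rad, distance 27443.4 m.
Leg 2→3: central angle 3.0313 rad, distance 67352.5 m.
Leg 3→4: central angle 1.7117 rad, distance 38031.7 m.
Leg 4→5: central angle 2.3277 rad, distance 51717.9 m.
Total: 27443.4 + 67352.5 + 38031.7 + 51717.9 ≈ 184546 m.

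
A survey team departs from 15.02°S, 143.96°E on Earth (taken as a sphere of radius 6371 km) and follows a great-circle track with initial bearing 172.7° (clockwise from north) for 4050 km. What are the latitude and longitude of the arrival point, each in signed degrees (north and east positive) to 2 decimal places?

Angular distance δ = d/R = 4050/6371 = 0.63569 rad; initial bearing θ = 3.0142 rad.
sin φ₂ = sin φ₁ cos δ + cos φ₁ sin δ cos θ = (-0.2592)(0.8047) + (0.9658)(0.5937)(-0.9919) = -0.7773, so φ₂ = -51.02°.
Δλ = atan2(sin θ sin δ cos φ₁, cos δ − sin φ₁ sin φ₂) = atan2(0.0729, 0.6032) = 6.888°.
λ₂ = 143.960° + 6.888° = 150.85°.

-51.02°, 150.85°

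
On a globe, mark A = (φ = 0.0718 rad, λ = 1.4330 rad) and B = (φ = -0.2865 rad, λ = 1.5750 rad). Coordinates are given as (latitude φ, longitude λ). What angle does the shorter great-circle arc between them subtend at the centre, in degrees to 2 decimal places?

In radians: φ₁ = 0.0718, φ₂ = -0.2865, Δλ = 8.136° = 0.1420 rad.
cos c = sin φ₁ sin φ₂ + cos φ₁ cos φ₂ cos Δλ = (0.0717)(-0.2826) + (0.9974)(0.9592)(0.9899) = 0.92686,
so c = arccos(0.92686) = 0.38482 rad.
So the angular separation is 22.05°.

22.05°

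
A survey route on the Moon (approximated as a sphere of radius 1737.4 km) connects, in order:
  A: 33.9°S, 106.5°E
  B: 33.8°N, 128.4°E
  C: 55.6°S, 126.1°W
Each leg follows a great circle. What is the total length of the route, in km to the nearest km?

Leg A→B: central angle 1.2348 rad, distance 2145.4 km.
Leg B→C: central angle 2.1950 rad, distance 3813.6 km.
Total: 2145.4 + 3813.6 ≈ 5959 km.

5959 km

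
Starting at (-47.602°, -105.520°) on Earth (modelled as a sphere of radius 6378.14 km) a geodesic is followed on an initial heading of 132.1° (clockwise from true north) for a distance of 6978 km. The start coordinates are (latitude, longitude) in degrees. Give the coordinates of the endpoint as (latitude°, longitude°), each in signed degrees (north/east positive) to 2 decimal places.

-47.78°, -4.33°

Angular distance δ = d/R = 6978/6378.14 = 1.09405 rad; initial bearing θ = 2.3056 rad.
sin φ₂ = sin φ₁ cos δ + cos φ₁ sin δ cos θ = (-0.7385)(0.4589) + (0.6743)(0.8885)(-0.6704) = -0.7405, so φ₂ = -47.78°.
Δλ = atan2(sin θ sin δ cos φ₁, cos δ − sin φ₁ sin φ₂) = atan2(0.4445, -0.0880) = 101.195°.
λ₂ = -105.520° + 101.195° = -4.33°.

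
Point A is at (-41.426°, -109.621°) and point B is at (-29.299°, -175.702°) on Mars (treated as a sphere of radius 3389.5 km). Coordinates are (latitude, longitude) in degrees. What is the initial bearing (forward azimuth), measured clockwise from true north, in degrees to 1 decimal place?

Δλ = -66.081° = -1.1533 rad.
y = sin Δλ · cos φ₂ = (-0.9141)(0.8721) = -0.7972
x = cos φ₁ sin φ₂ − sin φ₁ cos φ₂ cos Δλ = (0.7498)(-0.4894) − (-0.6617)(0.8721)(0.4054) = -0.1330
θ = atan2(y, x) = -99.47°; adding 360° gives 260.5°.

260.5°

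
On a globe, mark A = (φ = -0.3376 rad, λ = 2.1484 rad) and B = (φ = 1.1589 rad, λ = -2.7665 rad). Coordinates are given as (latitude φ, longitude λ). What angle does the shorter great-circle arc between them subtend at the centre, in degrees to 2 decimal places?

103.15°

In radians: φ₁ = -0.3376, φ₂ = 1.1589, Δλ = 78.397° = 1.3683 rad.
cos c = sin φ₁ sin φ₂ + cos φ₁ cos φ₂ cos Δλ = (-0.3312)(0.9164) + (0.9436)(0.4003)(0.2011) = -0.22754,
so c = arccos(-0.22754) = 1.80035 rad.
So the angular separation is 103.15°.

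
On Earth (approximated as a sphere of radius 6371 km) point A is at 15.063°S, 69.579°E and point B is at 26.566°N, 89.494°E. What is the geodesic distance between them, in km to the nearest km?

In radians: φ₁ = -0.2629, φ₂ = 0.4637, Δλ = 19.915° = 0.3476 rad.
Haversine: a = sin²(Δφ/2) + cos φ₁ cos φ₂ sin²(Δλ/2) = 0.1263 + (0.9656)(0.8944)(0.0299) = 0.15209.
Central angle c = 2·arcsin(√a) = 0.80125 rad.
Distance = R·c = 6371 × 0.8012 ≈ 5105 km.

5105 km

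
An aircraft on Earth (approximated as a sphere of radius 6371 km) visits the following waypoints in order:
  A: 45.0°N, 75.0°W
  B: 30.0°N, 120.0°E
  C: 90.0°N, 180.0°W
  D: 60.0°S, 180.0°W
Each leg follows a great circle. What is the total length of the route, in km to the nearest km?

Leg A→B: central angle 1.8111 rad, distance 11538.2 km.
Leg B→C: central angle 1.0472 rad, distance 6671.7 km.
Leg C→D: central angle 2.6180 rad, distance 16679.2 km.
Total: 11538.2 + 6671.7 + 16679.2 ≈ 34889 km.

34889 km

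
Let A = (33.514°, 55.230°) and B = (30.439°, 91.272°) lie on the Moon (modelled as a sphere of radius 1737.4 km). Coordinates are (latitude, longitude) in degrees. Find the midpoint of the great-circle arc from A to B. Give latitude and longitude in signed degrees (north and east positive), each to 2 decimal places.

The central angle between A and B is δ = 0.5336 rad.
With f = 0.5, the slerp weights are sin((1−f)δ)/sin δ = 0.5183 and sin(fδ)/sin δ = 0.5183.
Weighted sum of the unit vectors: (0.5183)·(0.4755,0.6849,0.5521) + (0.5183)·(-0.0191,0.8620,0.5066) = (0.2365, 0.8018, 0.5488).
Converting back: φ = atan2(z, √(x²+y²)) = 33.28°, λ = atan2(y, x) = 73.56°.

33.28°, 73.56°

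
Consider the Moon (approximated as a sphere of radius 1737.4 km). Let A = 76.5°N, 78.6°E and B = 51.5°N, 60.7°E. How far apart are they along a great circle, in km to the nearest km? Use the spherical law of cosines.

In radians: φ₁ = 1.3352, φ₂ = 0.8988, Δλ = -17.900° = -0.3124 rad.
cos c = sin φ₁ sin φ₂ + cos φ₁ cos φ₂ cos Δλ = (0.9724)(0.7826) + (0.2334)(0.6225)(0.9516) = 0.89927,
so c = arccos(0.89927) = 0.45269 rad.
Distance = R·c = 1737.4 × 0.4527 ≈ 787 km.

787 km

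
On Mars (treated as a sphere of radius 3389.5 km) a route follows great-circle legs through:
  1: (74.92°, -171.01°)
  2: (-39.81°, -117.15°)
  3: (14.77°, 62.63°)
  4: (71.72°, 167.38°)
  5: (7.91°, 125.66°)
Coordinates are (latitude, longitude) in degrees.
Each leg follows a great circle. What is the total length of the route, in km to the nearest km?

25097 km

Leg 1→2: central angle 2.0948 rad, distance 7100.2 km.
Leg 2→3: central angle 2.7045 rad, distance 9167.1 km.
Leg 3→4: central angle 1.4052 rad, distance 4762.9 km.
Leg 4→5: central angle 1.1998 rad, distance 4066.7 km.
Total: 7100.2 + 9167.1 + 4762.9 + 4066.7 ≈ 25097 km.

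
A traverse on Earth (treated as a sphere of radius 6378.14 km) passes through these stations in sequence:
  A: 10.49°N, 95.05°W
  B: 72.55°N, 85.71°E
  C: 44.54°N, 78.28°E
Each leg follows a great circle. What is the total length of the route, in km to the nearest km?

13936 km

Leg A→B: central angle 1.6922 rad, distance 10793.4 km.
Leg B→C: central angle 0.4927 rad, distance 3142.3 km.
Total: 10793.4 + 3142.3 ≈ 13936 km.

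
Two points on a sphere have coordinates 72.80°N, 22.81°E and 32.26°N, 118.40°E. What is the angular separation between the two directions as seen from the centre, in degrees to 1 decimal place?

With latitudes φ₁ = 72.800°, φ₂ = 32.260° and longitude difference Δλ = 95.590°:
Haversine: a = sin²(Δφ/2) + cos φ₁ cos φ₂ sin²(Δλ/2) = 0.1200 + (0.2957)(0.8456)(0.5487) = 0.25723.
Central angle c = 2·arcsin(√a) = 1.06382 rad.
So the angular separation is 61.0°.

61.0°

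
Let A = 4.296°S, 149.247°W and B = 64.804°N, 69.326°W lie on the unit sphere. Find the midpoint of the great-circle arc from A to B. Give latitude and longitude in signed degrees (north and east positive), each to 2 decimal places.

35.80°, -127.89°

Central angle δ = 1.5643 rad. Interpolating on the sphere with fraction f = 0.5:
P = [sin((1−f)δ)·A + sin(fδ)·B] / sin δ = 0.7048·A + 0.7048·B in Cartesian coordinates,
giving P = (-0.4981, -0.6401, 0.5850), i.e. latitude 35.80°, longitude -127.89°.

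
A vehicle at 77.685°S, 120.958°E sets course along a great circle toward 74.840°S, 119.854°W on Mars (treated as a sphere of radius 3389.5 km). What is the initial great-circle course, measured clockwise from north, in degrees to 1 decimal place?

145.4°

Δλ = 119.188° = 2.0802 rad.
y = sin Δλ · cos φ₂ = (0.8730)(0.2615) = 0.2283
x = cos φ₁ sin φ₂ − sin φ₁ cos φ₂ cos Δλ = (0.2133)(-0.9652) − (-0.9770)(0.2615)(-0.4877) = -0.3305
θ = atan2(y, x) = 145.36°, so the bearing is 145.4°.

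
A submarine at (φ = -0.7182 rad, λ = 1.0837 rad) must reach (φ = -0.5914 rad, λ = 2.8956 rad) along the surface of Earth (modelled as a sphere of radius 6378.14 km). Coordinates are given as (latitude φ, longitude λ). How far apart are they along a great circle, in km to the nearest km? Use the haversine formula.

Let φ₁ = -0.7182 rad, φ₂ = -0.5914 rad, and Δλ = 1.8119 rad.
Haversine: a = sin²(Δφ/2) + cos φ₁ cos φ₂ sin²(Δλ/2) = 0.0040 + (0.7530)(0.8302)(0.6194) = 0.39120.
Central angle c = 2·arcsin(√a) = 1.35143 rad.
Distance = R·c = 6378.14 × 1.3514 ≈ 8620 km.

8620 km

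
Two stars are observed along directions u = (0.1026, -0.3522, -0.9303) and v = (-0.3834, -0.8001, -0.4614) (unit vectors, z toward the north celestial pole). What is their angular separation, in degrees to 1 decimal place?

u·v = 0.6717; |u| = 1.0000, |v| = 1.0000.
cos θ = (u·v)/(|u||v|) = 0.6717, so θ = 47.8°.

47.8°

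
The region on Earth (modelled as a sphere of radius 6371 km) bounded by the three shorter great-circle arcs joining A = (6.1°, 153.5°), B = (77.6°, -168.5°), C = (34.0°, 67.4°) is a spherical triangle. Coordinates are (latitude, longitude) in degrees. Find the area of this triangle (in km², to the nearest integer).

Side lengths (central angles): a = 1.1081, b = 1.4550, c = 1.2953 rad; semiperimeter s = 1.9292.
By l'Huilier's theorem, tan(E/4) = √[tan(s/2) tan((s−a)/2) tan((s−b)/2) tan((s−c)/2)], giving spherical excess E = 0.8780 rad.
Area = E·R² = 0.8780 × (6371)² ≈ 35637026 km².

35637026 km²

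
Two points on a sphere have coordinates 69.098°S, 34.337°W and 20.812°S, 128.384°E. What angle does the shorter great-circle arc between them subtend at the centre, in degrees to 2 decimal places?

89.23°

Let φ₁ = -1.2060 rad, φ₂ = -0.3632 rad, and Δλ = 2.8400 rad.
cos c = sin φ₁ sin φ₂ + cos φ₁ cos φ₂ cos Δλ = (-0.9342)(-0.3553) + (0.3568)(0.9348)(-0.9549) = 0.01348,
so c = arccos(0.01348) = 1.55732 rad.
So the angular separation is 89.23°.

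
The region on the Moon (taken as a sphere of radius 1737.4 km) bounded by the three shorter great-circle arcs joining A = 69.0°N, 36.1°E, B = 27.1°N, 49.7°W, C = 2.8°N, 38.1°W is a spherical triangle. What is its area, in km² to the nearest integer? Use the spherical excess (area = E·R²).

Side lengths (central angles): a = 0.4663, b = 1.4272, c = 1.1055 rad; semiperimeter s = 1.4995.
By l'Huilier's theorem, tan(E/4) = √[tan(s/2) tan((s−a)/2) tan((s−b)/2) tan((s−c)/2)], giving spherical excess E = 0.2468 rad.
Area = E·R² = 0.2468 × (1737.4)² ≈ 745119 km².

745119 km²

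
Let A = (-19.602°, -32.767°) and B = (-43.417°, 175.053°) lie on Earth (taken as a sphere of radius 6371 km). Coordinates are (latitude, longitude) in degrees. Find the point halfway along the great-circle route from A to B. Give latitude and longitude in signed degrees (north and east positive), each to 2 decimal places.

-66.14°, -81.29°

The central angle between A and B is δ = 1.9548 rad.
With f = 0.5, the slerp weights are sin((1−f)δ)/sin δ = 0.8941 and sin(fδ)/sin δ = 0.8941.
Weighted sum of the unit vectors: (0.8941)·(0.7921,-0.5099,-0.3355) + (0.8941)·(-0.7237,0.0626,-0.6873) = (0.0612, -0.3999, -0.9145).
Converting back: φ = atan2(z, √(x²+y²)) = -66.14°, λ = atan2(y, x) = -81.29°.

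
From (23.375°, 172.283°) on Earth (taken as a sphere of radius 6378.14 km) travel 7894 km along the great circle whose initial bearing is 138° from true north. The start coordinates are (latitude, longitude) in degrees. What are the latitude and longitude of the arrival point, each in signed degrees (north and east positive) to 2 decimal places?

Angular distance δ = d/R = 7894/6378.14 = 1.23766 rad; initial bearing θ = 2.4086 rad.
sin φ₂ = sin φ₁ cos δ + cos φ₁ sin δ cos θ = (0.3967)(0.3270) + (0.9179)(0.9450)(-0.7431) = -0.5149, so φ₂ = -30.99°.
Δλ = atan2(sin θ sin δ cos φ₁, cos δ − sin φ₁ sin φ₂) = atan2(0.5804, 0.5313) = 47.531°.
λ₂ = 172.283° + 47.531° = 219.81° → -140.19° after wrapping to (−180°, 180°].

-30.99°, -140.19°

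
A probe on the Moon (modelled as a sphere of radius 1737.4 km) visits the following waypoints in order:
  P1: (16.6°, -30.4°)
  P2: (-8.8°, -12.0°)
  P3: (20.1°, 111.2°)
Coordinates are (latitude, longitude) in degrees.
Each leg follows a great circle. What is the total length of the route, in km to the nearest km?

4711 km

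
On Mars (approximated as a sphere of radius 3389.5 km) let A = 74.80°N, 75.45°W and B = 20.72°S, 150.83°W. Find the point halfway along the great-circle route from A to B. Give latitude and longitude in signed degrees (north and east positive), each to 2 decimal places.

30.61°, -136.61°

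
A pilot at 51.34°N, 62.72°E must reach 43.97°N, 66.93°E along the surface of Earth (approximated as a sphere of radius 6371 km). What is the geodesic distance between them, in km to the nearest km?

878 km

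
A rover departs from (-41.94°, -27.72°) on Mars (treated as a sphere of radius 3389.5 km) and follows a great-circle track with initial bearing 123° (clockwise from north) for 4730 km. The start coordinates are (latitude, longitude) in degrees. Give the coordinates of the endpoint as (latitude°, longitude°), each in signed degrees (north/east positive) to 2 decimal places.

-31.03°, 77.76°

Angular distance δ = d/R = 4730/3389.5 = 1.39549 rad; initial bearing θ = 2.1468 rad.
sin φ₂ = sin φ₁ cos δ + cos φ₁ sin δ cos θ = (-0.6684)(0.1744) + (0.7438)(0.9847)(-0.5446) = -0.5155, so φ₂ = -31.03°.
Δλ = atan2(sin θ sin δ cos φ₁, cos δ − sin φ₁ sin φ₂) = atan2(0.6143, -0.1701) = 105.479°.
λ₂ = -27.720° + 105.479° = 77.76°.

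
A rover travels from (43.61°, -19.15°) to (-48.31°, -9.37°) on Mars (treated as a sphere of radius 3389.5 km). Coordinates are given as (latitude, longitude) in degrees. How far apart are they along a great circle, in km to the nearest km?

5462 km

Let φ₁ = 0.7611 rad, φ₂ = -0.8432 rad, and Δλ = 0.1707 rad.
cos c = sin φ₁ sin φ₂ + cos φ₁ cos φ₂ cos Δλ = (0.6897)(-0.7468) + (0.7241)(0.6651)(0.9855) = -0.04050,
so c = arccos(-0.04050) = 1.61131 rad.
Distance = R·c = 3389.5 × 1.6113 ≈ 5462 km.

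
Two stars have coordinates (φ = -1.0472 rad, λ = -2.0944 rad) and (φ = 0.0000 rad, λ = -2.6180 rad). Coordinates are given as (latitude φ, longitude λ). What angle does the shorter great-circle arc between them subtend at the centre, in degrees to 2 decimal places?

64.34°

Let φ₁ = -1.0472 rad, φ₂ = 0.0000 rad, and Δλ = -0.5236 rad.
cos c = sin φ₁ sin φ₂ + cos φ₁ cos φ₂ cos Δλ = (-0.8660)(0.0000) + (0.5000)(1.0000)(0.8660) = 0.43301,
so c = arccos(0.43301) = 1.12297 rad.
So the angular separation is 64.34°.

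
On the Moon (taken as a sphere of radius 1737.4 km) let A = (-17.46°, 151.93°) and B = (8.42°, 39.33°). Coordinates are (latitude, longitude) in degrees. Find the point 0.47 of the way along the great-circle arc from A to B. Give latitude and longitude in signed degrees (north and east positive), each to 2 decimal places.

Central angle δ = 1.9895 rad. Interpolating on the sphere with fraction f = 0.47:
P = [sin((1−f)δ)·A + sin(fδ)·B] / sin δ = 0.9518·A + 0.8807·B in Cartesian coordinates,
giving P = (-0.1273, 0.9794, -0.1566), i.e. latitude -9.01°, longitude 97.40°.

-9.01°, 97.40°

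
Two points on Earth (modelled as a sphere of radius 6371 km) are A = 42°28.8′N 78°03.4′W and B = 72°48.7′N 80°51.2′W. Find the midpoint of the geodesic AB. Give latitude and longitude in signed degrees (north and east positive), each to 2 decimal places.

57.65°, -78.86°

The central angle between A and B is δ = 0.5299 rad.
With f = 0.5, the slerp weights are sin((1−f)δ)/sin δ = 0.5181 and sin(fδ)/sin δ = 0.5181.
Weighted sum of the unit vectors: (0.5181)·(0.1526,-0.7215,0.6753) + (0.5181)·(0.0470,-0.2918,0.9553) = (0.1034, -0.5250, 0.8448).
Converting back: φ = atan2(z, √(x²+y²)) = 57.65°, λ = atan2(y, x) = -78.86°.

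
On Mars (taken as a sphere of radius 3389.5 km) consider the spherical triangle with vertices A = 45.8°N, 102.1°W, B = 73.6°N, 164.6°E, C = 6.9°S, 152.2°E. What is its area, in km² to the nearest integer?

8680075 km²

Side lengths (central angles): a = 1.4116, b = 1.8477, c = 0.8279 rad; semiperimeter s = 2.0436.
By l'Huilier's theorem, tan(E/4) = √[tan(s/2) tan((s−a)/2) tan((s−b)/2) tan((s−c)/2)], giving spherical excess E = 0.7555 rad.
Area = E·R² = 0.7555 × (3389.5)² ≈ 8680075 km².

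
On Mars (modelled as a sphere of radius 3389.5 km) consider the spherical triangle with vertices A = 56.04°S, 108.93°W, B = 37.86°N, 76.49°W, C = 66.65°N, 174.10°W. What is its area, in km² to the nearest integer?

Side lengths (central angles): a = 1.0216, b = 2.3030, c = 1.7081 rad; semiperimeter s = 2.5163.
By l'Huilier's theorem, tan(E/4) = √[tan(s/2) tan((s−a)/2) tan((s−b)/2) tan((s−c)/2)], giving spherical excess E = 1.3904 rad.
Area = E·R² = 1.3904 × (3389.5)² ≈ 15973874 km².

15973874 km²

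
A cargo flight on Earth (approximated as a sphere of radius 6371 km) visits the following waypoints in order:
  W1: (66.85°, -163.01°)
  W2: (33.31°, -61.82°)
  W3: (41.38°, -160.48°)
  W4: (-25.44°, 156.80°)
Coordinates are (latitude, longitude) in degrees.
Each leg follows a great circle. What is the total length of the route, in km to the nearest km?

24006 km

Leg W1→W2: central angle 1.1139 rad, distance 7096.5 km.
Leg W2→W3: central angle 1.2988 rad, distance 8275.0 km.
Leg W3→W4: central angle 1.3553 rad, distance 8634.5 km.
Total: 7096.5 + 8275.0 + 8634.5 ≈ 24006 km.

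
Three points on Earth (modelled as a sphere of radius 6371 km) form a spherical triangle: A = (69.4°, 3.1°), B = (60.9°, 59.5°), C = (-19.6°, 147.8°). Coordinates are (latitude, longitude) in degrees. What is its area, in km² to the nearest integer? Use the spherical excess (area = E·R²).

16306592 km²

Side lengths (central angles): a = 1.8541, b = 2.1951, c = 0.4212 rad; semiperimeter s = 2.2352.
By l'Huilier's theorem, tan(E/4) = √[tan(s/2) tan((s−a)/2) tan((s−b)/2) tan((s−c)/2)], giving spherical excess E = 0.4017 rad.
Area = E·R² = 0.4017 × (6371)² ≈ 16306592 km².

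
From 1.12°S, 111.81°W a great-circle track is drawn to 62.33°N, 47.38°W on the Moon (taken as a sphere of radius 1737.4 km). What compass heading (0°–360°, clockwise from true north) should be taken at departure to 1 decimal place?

With φ₁ = -0.0195, φ₂ = 1.0879, Δλ = 1.1245 rad, the forward-azimuth formula gives
θ = atan2( sin Δλ cos φ₂ , cos φ₁ sin φ₂ − sin φ₁ cos φ₂ cos Δλ ) = atan2(0.4189, 0.8894) = 25.22°.
So the initial bearing is 25.2°.

25.2°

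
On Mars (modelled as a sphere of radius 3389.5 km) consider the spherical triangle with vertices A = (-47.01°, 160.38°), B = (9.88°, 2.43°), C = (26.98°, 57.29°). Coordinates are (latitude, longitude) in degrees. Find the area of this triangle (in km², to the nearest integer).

22379658 km²

Side lengths (central angles): a = 0.9482, b = 2.0595, c = 2.4160 rad; semiperimeter s = 2.7119.
By l'Huilier's theorem, tan(E/4) = √[tan(s/2) tan((s−a)/2) tan((s−b)/2) tan((s−c)/2)], giving spherical excess E = 1.9480 rad.
Area = E·R² = 1.9480 × (3389.5)² ≈ 22379658 km².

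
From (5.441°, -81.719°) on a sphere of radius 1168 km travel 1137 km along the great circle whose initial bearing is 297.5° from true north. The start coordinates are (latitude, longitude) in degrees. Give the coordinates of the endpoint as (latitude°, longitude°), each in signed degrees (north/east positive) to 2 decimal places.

25.68°, -136.19°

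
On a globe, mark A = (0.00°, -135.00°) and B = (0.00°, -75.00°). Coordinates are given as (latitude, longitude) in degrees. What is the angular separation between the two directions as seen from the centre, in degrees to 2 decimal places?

60.00°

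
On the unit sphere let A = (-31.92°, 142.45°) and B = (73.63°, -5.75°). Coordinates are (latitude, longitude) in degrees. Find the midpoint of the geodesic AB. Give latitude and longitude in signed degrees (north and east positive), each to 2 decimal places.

34.48°, 128.75°

The central angle between A and B is δ = 2.3612 rad.
With f = 0.5, the slerp weights are sin((1−f)δ)/sin δ = 1.3145 and sin(fδ)/sin δ = 1.3145.
Weighted sum of the unit vectors: (1.3145)·(-0.6729,0.5173,-0.5287) + (1.3145)·(0.2804,-0.0282,0.9595) = (-0.5159, 0.6428, 0.5662).
Converting back: φ = atan2(z, √(x²+y²)) = 34.48°, λ = atan2(y, x) = 128.75°.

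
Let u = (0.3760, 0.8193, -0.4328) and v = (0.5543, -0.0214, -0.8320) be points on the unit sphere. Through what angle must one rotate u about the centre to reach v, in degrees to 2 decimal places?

u·v = 0.5510; |u| = 1.0000, |v| = 1.0000.
cos θ = (u·v)/(|u||v|) = 0.5510, so θ = 56.56°.

56.56°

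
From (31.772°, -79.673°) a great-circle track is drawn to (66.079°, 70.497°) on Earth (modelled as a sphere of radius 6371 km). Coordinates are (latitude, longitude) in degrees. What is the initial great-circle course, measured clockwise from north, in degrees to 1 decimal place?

With φ₁ = 0.5545, φ₂ = 1.1533, Δλ = 2.6210 rad, the forward-azimuth formula gives
θ = atan2( sin Δλ cos φ₂ , cos φ₁ sin φ₂ − sin φ₁ cos φ₂ cos Δλ ) = atan2(0.2017, 0.9623) = 11.84°.
So the initial bearing is 11.8°.

11.8°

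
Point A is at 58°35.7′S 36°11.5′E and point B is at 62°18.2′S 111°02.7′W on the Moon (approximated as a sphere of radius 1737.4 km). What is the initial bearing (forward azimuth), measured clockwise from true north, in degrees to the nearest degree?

198°

Δλ = -147.237° = -2.5698 rad.
y = sin Δλ · cos φ₂ = (-0.5412)(0.4648) = -0.2515
x = cos φ₁ sin φ₂ − sin φ₁ cos φ₂ cos Δλ = (0.5211)(-0.8854) − (-0.8535)(0.4648)(-0.8409) = -0.7950
θ = atan2(y, x) = -162.44°; adding 360° gives 198°.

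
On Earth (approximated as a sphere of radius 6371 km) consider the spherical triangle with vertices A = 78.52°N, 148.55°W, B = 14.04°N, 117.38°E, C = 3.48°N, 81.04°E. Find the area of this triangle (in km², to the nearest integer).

21833000 km²

Side lengths (central angles): a = 0.6522, b = 1.6401, c = 1.3448 rad; semiperimeter s = 1.8186.
By l'Huilier's theorem, tan(E/4) = √[tan(s/2) tan((s−a)/2) tan((s−b)/2) tan((s−c)/2)], giving spherical excess E = 0.5379 rad.
Area = E·R² = 0.5379 × (6371)² ≈ 21833000 km².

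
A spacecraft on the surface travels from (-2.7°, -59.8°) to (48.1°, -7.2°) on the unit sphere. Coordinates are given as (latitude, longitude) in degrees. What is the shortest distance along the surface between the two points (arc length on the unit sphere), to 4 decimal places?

1.1917

In radians: φ₁ = -0.0471, φ₂ = 0.8395, Δλ = 52.600° = 0.9180 rad.
Haversine: a = sin²(Δφ/2) + cos φ₁ cos φ₂ sin²(Δλ/2) = 0.1840 + (0.9989)(0.6678)(0.1963) = 0.31494.
Central angle c = 2·arcsin(√a) = 1.19167 rad.
On the unit sphere the arc length equals the central angle: 1.1917.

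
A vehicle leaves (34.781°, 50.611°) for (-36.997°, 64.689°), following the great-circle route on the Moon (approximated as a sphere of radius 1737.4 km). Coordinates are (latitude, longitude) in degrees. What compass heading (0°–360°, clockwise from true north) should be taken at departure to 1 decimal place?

168.3°

With φ₁ = 0.6070, φ₂ = -0.6457, Δλ = 0.2457 rad, the forward-azimuth formula gives
θ = atan2( sin Δλ cos φ₂ , cos φ₁ sin φ₂ − sin φ₁ cos φ₂ cos Δλ ) = atan2(0.1943, -0.9362) = 168.28°.
So the initial bearing is 168.3°.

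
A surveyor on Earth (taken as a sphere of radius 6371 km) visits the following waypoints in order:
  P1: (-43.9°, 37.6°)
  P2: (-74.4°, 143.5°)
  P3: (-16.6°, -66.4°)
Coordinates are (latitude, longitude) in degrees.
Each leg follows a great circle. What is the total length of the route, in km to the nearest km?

Leg P1→P2: central angle 0.9087 rad, distance 5789.3 km.
Leg P2→P3: central angle 1.5190 rad, distance 9677.7 km.
Total: 5789.3 + 9677.7 ≈ 15467 km.

15467 km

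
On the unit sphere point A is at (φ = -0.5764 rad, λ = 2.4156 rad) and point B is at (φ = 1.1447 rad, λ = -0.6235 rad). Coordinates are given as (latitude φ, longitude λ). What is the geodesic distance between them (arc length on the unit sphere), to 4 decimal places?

2.5699

In radians: φ₁ = -0.5764, φ₂ = 1.1447, Δλ = -174.128° = -3.0391 rad.
cos c = sin φ₁ sin φ₂ + cos φ₁ cos φ₂ cos Δλ = (-0.5450)(0.9106) + (0.8384)(0.4133)(-0.9948) = -0.84100,
so c = arccos(-0.84100) = 2.56992 rad.
On the unit sphere the arc length equals the central angle: 2.5699.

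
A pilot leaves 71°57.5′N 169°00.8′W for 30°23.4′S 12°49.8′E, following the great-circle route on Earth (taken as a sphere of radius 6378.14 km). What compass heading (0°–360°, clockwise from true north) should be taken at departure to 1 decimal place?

Δλ = -178.157° = -3.1094 rad.
y = sin Δλ · cos φ₂ = (-0.0322)(0.8626) = -0.0277
x = cos φ₁ sin φ₂ − sin φ₁ cos φ₂ cos Δλ = (0.3097)(-0.5059) − (0.9508)(0.8626)(-0.9995) = 0.6631
θ = atan2(y, x) = -2.40°; adding 360° gives 357.6°.

357.6°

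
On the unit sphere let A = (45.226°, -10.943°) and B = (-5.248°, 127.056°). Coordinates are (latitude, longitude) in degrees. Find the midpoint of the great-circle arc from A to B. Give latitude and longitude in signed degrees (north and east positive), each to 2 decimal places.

42.82°, 82.12°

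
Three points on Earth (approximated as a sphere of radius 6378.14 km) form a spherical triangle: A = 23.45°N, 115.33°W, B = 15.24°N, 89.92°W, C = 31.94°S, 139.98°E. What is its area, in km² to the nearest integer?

24008925 km²

Side lengths (central angles): a = 2.3002, b = 1.9910, c = 0.4415 rad; semiperimeter s = 2.3664.
By l'Huilier's theorem, tan(E/4) = √[tan(s/2) tan((s−a)/2) tan((s−b)/2) tan((s−c)/2)], giving spherical excess E = 0.5902 rad.
Area = E·R² = 0.5902 × (6378.14)² ≈ 24008925 km².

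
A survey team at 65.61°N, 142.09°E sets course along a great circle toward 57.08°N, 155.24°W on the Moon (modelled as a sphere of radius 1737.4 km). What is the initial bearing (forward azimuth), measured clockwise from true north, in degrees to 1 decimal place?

Δλ = 62.670° = 1.0938 rad.
y = sin Δλ · cos φ₂ = (0.8884)(0.5435) = 0.4828
x = cos φ₁ sin φ₂ − sin φ₁ cos φ₂ cos Δλ = (0.4129)(0.8394) − (0.9108)(0.5435)(0.4591) = 0.1194
θ = atan2(y, x) = 76.11°, so the bearing is 76.1°.

76.1°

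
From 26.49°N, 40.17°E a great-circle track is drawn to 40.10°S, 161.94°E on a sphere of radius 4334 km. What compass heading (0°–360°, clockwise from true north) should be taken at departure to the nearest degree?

121°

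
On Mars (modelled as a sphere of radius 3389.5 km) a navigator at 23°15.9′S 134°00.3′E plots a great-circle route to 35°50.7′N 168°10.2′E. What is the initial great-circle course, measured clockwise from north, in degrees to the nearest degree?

With φ₁ = -0.4061, φ₂ = 0.6256, Δλ = 0.5963 rad, the forward-azimuth formula gives
θ = atan2( sin Δλ cos φ₂ , cos φ₁ sin φ₂ − sin φ₁ cos φ₂ cos Δλ ) = atan2(0.4552, 0.8029) = 29.55°.
So the initial bearing is 30°.

30°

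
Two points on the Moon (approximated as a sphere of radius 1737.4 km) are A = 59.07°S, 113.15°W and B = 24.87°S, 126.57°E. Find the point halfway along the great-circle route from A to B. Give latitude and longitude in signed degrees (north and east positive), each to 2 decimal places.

-58.43°, 160.98°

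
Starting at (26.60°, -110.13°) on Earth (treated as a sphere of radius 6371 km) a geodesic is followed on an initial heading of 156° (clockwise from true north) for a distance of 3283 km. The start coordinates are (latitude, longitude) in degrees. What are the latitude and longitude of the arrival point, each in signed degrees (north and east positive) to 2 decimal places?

-0.74°, -98.57°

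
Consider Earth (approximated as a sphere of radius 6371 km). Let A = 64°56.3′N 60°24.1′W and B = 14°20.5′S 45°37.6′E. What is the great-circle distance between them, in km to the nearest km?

With latitudes φ₁ = 64.938°, φ₂ = -14.342° and longitude difference Δλ = 106.028°:
Haversine: a = sin²(Δφ/2) + cos φ₁ cos φ₂ sin²(Δλ/2) = 0.4070 + (0.4236)(0.9688)(0.6381) = 0.66885.
Central angle c = 2·arcsin(√a) = 1.91527 rad.
Distance = R·c = 6371 × 1.9153 ≈ 12202 km.

12202 km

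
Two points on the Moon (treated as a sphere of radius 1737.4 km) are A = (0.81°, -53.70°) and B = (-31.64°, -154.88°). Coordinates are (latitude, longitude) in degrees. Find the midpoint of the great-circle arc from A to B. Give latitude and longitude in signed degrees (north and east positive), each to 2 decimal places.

The central angle between A and B is δ = 1.7441 rad.
With f = 0.5, the slerp weights are sin((1−f)δ)/sin δ = 0.7773 and sin(fδ)/sin δ = 0.7773.
Weighted sum of the unit vectors: (0.7773)·(0.5920,-0.8058,0.0141) + (0.7773)·(-0.7708,-0.3614,-0.5246) = (-0.1390, -0.9073, -0.3968).
Converting back: φ = atan2(z, √(x²+y²)) = -23.38°, λ = atan2(y, x) = -98.71°.

-23.38°, -98.71°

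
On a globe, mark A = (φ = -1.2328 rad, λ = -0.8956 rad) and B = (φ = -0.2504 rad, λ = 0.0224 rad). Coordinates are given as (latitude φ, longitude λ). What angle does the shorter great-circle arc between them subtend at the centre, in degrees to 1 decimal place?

64.6°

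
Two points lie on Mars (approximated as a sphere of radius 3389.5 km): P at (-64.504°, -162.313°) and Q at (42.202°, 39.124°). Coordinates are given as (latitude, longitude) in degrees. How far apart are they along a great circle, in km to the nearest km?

With latitudes φ₁ = -64.504°, φ₂ = 42.202° and longitude difference Δλ = -158.563°:
cos c = sin φ₁ sin φ₂ + cos φ₁ cos φ₂ cos Δλ = (-0.9026)(0.6717) + (0.4304)(0.7408)(-0.9308) = -0.90314,
so c = arccos(-0.90314) = 2.69782 rad.
Distance = R·c = 3389.5 × 2.6978 ≈ 9144 km.

9144 km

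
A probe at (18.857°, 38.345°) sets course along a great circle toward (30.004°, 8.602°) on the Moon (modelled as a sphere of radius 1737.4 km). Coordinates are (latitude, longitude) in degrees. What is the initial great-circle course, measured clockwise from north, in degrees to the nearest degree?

Δλ = -29.743° = -0.5191 rad.
y = sin Δλ · cos φ₂ = (-0.4961)(0.8660) = -0.4296
x = cos φ₁ sin φ₂ − sin φ₁ cos φ₂ cos Δλ = (0.9463)(0.5001) − (0.3232)(0.8660)(0.8683) = 0.2302
θ = atan2(y, x) = -61.82°; adding 360° gives 298°.

298°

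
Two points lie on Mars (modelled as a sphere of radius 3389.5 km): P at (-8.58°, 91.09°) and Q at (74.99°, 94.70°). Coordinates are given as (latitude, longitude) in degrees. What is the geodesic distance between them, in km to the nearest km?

In radians: φ₁ = -0.1497, φ₂ = 1.3088, Δλ = 3.610° = 0.0630 rad.
Haversine: a = sin²(Δφ/2) + cos φ₁ cos φ₂ sin²(Δλ/2) = 0.4440 + (0.9888)(0.2590)(0.0010) = 0.44426.
Central angle c = 2·arcsin(√a) = 1.45908 rad.
Distance = R·c = 3389.5 × 1.4591 ≈ 4946 km.

4946 km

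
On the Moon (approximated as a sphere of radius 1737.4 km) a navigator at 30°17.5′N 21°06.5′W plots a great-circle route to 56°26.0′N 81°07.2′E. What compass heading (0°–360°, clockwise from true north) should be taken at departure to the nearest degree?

35°

With φ₁ = 0.5287, φ₂ = 0.9849, Δλ = 1.7842 rad, the forward-azimuth formula gives
θ = atan2( sin Δλ cos φ₂ , cos φ₁ sin φ₂ − sin φ₁ cos φ₂ cos Δλ ) = atan2(0.5404, 0.7786) = 34.76°.
So the initial bearing is 35°.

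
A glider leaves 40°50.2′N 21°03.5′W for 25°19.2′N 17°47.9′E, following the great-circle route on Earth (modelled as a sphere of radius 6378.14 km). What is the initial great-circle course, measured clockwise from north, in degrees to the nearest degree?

104°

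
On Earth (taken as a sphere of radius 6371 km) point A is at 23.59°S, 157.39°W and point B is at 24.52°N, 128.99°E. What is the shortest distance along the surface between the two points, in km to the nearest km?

9567 km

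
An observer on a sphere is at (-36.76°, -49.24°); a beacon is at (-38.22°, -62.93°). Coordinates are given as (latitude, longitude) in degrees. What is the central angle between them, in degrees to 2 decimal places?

10.95°

In radians: φ₁ = -0.6416, φ₂ = -0.6671, Δλ = -13.690° = -0.2389 rad.
Haversine: a = sin²(Δφ/2) + cos φ₁ cos φ₂ sin²(Δλ/2) = 0.0002 + (0.8011)(0.7856)(0.0142) = 0.00910.
Central angle c = 2·arcsin(√a) = 0.19111 rad.
So the angular separation is 10.95°.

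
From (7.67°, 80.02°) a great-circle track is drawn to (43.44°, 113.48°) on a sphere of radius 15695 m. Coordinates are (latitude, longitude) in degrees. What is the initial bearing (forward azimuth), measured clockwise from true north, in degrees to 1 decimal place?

33.7°

Δλ = 33.460° = 0.5840 rad.
y = sin Δλ · cos φ₂ = (0.5514)(0.7261) = 0.4003
x = cos φ₁ sin φ₂ − sin φ₁ cos φ₂ cos Δλ = (0.9911)(0.6876) − (0.1335)(0.7261)(0.8343) = 0.6006
θ = atan2(y, x) = 33.69°, so the bearing is 33.7°.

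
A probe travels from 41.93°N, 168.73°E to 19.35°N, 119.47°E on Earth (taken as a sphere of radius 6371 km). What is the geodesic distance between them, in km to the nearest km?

5248 km

In radians: φ₁ = 0.7318, φ₂ = 0.3377, Δλ = -49.260° = -0.8597 rad.
cos c = sin φ₁ sin φ₂ + cos φ₁ cos φ₂ cos Δλ = (0.6682)(0.3313) + (0.7440)(0.9435)(0.6526) = 0.67951,
so c = arccos(0.67951) = 0.82370 rad.
Distance = R·c = 6371 × 0.8237 ≈ 5248 km.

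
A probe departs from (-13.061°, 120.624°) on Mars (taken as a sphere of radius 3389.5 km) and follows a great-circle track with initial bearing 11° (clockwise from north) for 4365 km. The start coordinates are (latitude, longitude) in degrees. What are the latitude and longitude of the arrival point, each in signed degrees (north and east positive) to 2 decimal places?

Angular distance δ = d/R = 4365/3389.5 = 1.28780 rad; initial bearing θ = 0.1920 rad.
sin φ₂ = sin φ₁ cos δ + cos φ₁ sin δ cos θ = (-0.2260)(0.2792) + (0.9741)(0.9602)(0.9816) = 0.8551, so φ₂ = 58.77°.
Δλ = atan2(sin θ sin δ cos φ₁, cos δ − sin φ₁ sin φ₂) = atan2(0.1785, 0.4725) = 20.694°.
λ₂ = 120.624° + 20.694° = 141.32°.

58.77°, 141.32°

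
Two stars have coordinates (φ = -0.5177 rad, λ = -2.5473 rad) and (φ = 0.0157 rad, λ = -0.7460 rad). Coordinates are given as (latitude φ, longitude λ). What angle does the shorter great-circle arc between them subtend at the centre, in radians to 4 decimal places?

In radians: φ₁ = -0.5177, φ₂ = 0.0157, Δλ = 103.207° = 1.8013 rad.
cos c = sin φ₁ sin φ₂ + cos φ₁ cos φ₂ cos Δλ = (-0.4949)(0.0157) + (0.8690)(0.9999)(-0.2285) = -0.20627,
so c = arccos(-0.20627) = 1.77856 rad.
So the angular separation is 1.7786 rad.

1.7786 rad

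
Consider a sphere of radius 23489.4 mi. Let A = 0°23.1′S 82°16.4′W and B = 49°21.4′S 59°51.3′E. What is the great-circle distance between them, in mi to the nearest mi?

49442 mi

With latitudes φ₁ = -0.385°, φ₂ = -49.357° and longitude difference Δλ = 142.128°:
cos c = sin φ₁ sin φ₂ + cos φ₁ cos φ₂ cos Δλ = (-0.0067)(-0.7588) + (1.0000)(0.6513)(-0.7894) = -0.50906,
so c = arccos(-0.50906) = 2.10488 rad.
Distance = R·c = 23489.4 × 2.1049 ≈ 49442 mi.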